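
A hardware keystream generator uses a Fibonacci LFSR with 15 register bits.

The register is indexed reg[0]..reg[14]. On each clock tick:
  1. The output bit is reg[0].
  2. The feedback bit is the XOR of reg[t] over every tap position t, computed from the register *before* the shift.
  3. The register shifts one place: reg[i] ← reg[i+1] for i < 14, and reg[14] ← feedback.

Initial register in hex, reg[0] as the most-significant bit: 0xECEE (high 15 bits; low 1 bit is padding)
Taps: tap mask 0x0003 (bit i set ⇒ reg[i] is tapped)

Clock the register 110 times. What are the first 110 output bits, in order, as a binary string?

tick  register→output (feedback)
  0  111011001110111→1 (0)
  1  110110011101110→1 (0)
  2  101100111011100→1 (1)
  3  011001110111001→0 (1)
  4  110011101110011→1 (0)
  5  100111011100110→1 (1)
  6  001110111001101→0 (0)
  7  011101110011010→0 (1)
  8  111011100110101→1 (0)
  9  110111001101010→1 (0)
 10  101110011010100→1 (1)
 11  011100110101001→0 (1)
 12  111001101010011→1 (0)
 13  110011010100110→1 (0)
 14  100110101001100→1 (1)
 15  001101010011001→0 (0)
 16  011010100110010→0 (1)
 17  110101001100101→1 (0)
 18  101010011001010→1 (1)
 19  010100110010101→0 (1)
 20  101001100101011→1 (1)
 21  010011001010111→0 (1)
 22  100110010101111→1 (1)
 23  001100101011111→0 (0)
 24  011001010111110→0 (1)
 25  110010101111101→1 (0)
 26  100101011111010→1 (1)
 27  001010111110101→0 (0)
 28  010101111101010→0 (1)
 29  101011111010101→1 (1)
 30  010111110101011→0 (1)
 31  101111101010111→1 (1)
 32  011111010101111→0 (1)
 33  111110101011111→1 (0)
 34  111101010111110→1 (0)
 35  111010101111100→1 (0)
 36  110101011111000→1 (0)
 37  101010111110000→1 (1)
 38  010101111100001→0 (1)
 39  101011111000011→1 (1)
 40  010111110000111→0 (1)
 41  101111100001111→1 (1)
 42  011111000011111→0 (1)
 43  111110000111111→1 (0)
 44  111100001111110→1 (0)
 45  111000011111100→1 (0)
 46  110000111111000→1 (0)
 47  100001111110000→1 (1)
 48  000011111100001→0 (0)
 49  000111111000010→0 (0)
 50  001111110000100→0 (0)
 51  011111100001000→0 (1)
 52  111111000010001→1 (0)
 53  111110000100010→1 (0)
 54  111100001000100→1 (0)
 55  111000010001000→1 (0)
 56  110000100010000→1 (0)
 57  100001000100000→1 (1)
 58  000010001000001→0 (0)
 59  000100010000010→0 (0)
 60  001000100000100→0 (0)
 61  010001000001000→0 (1)
 62  100010000010001→1 (1)
 63  000100000100011→0 (0)
 64  001000001000110→0 (0)
 65  010000010001100→0 (1)
 66  100000100011001→1 (1)
 67  000001000110011→0 (0)
 68  000010001100110→0 (0)
 69  000100011001100→0 (0)
 70  001000110011000→0 (0)
 71  010001100110000→0 (1)
 72  100011001100001→1 (1)
 73  000110011000011→0 (0)
 74  001100110000110→0 (0)
 75  011001100001100→0 (1)
 76  110011000011001→1 (0)
 77  100110000110010→1 (1)
 78  001100001100101→0 (0)
 79  011000011001010→0 (1)
 80  110000110010101→1 (0)
 81  100001100101010→1 (1)
 82  000011001010101→0 (0)
 83  000110010101010→0 (0)
 84  001100101010100→0 (0)
 85  011001010101000→0 (1)
 86  110010101010001→1 (0)
 87  100101010100010→1 (1)
 88  001010101000101→0 (0)
 89  010101010001010→0 (1)
 90  101010100010101→1 (1)
 91  010101000101011→0 (1)
 92  101010001010111→1 (1)
 93  010100010101111→0 (1)
 94  101000101011111→1 (1)
 95  010001010111111→0 (1)
 96  100010101111111→1 (1)
 97  000101011111111→0 (0)
 98  001010111111110→0 (0)
 99  010101111111100→0 (1)
100  101011111111001→1 (1)
101  010111111110011→0 (1)
102  101111111100111→1 (1)
103  011111111001111→0 (1)
104  111111110011111→1 (0)
105  111111100111110→1 (0)
106  111111001111100→1 (0)
107  111110011111000→1 (0)
108  111100111110000→1 (0)
109  111001111100000→1 (0)

11101100111011100110101001100101011111010101111100001111110000100010000010001100110000110010101010001010111111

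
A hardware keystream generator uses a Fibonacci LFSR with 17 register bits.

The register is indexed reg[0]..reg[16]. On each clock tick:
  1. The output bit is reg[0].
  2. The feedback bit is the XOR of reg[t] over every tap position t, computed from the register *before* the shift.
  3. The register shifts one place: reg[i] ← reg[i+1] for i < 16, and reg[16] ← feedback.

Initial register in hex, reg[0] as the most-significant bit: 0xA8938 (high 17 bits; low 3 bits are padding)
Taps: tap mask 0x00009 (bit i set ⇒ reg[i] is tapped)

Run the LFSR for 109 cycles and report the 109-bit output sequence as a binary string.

step | reg (before) | out | fb
   0 | 10101000100100111 | 1 | 1
   1 | 01010001001001111 | 0 | 1
   2 | 10100010010011111 | 1 | 1
   3 | 01000100100111111 | 0 | 0
   4 | 10001001001111110 | 1 | 1
   5 | 00010010011111101 | 0 | 1
   6 | 00100100111111011 | 0 | 0
   7 | 01001001111110110 | 0 | 0
   8 | 10010011111101100 | 1 | 0
   9 | 00100111111011000 | 0 | 0
  10 | 01001111110110000 | 0 | 0
  11 | 10011111101100000 | 1 | 0
  12 | 00111111011000000 | 0 | 1
  13 | 01111110110000001 | 0 | 1
  14 | 11111101100000011 | 1 | 0
  15 | 11111011000000110 | 1 | 0
  16 | 11110110000001100 | 1 | 0
  17 | 11101100000011000 | 1 | 1
  18 | 11011000000110001 | 1 | 0
  19 | 10110000001100010 | 1 | 0
  20 | 01100000011000100 | 0 | 0
  21 | 11000000110001000 | 1 | 1
  22 | 10000001100010001 | 1 | 1
  23 | 00000011000100011 | 0 | 0
  24 | 00000110001000110 | 0 | 0
  25 | 00001100010001100 | 0 | 0
  26 | 00011000100011000 | 0 | 1
  27 | 00110001000110001 | 0 | 1
  28 | 01100010001100011 | 0 | 0
  29 | 11000100011000110 | 1 | 1
  30 | 10001000110001101 | 1 | 1
  31 | 00010001100011011 | 0 | 1
  32 | 00100011000110111 | 0 | 0
  33 | 01000110001101110 | 0 | 0
  34 | 10001100011011100 | 1 | 1
  35 | 00011000110111001 | 0 | 1
  36 | 00110001101110011 | 0 | 1
  37 | 01100011011100111 | 0 | 0
  38 | 11000110111001110 | 1 | 1
  39 | 10001101110011101 | 1 | 1
  40 | 00011011100111011 | 0 | 1
  41 | 00110111001110111 | 0 | 1
  42 | 01101110011101111 | 0 | 0
  43 | 11011100111011110 | 1 | 0
  44 | 10111001110111100 | 1 | 0
  45 | 01110011101111000 | 0 | 1
  46 | 11100111011110001 | 1 | 1
  47 | 11001110111100011 | 1 | 1
  48 | 10011101111000111 | 1 | 0
  49 | 00111011110001110 | 0 | 1
  50 | 01110111100011101 | 0 | 1
  51 | 11101111000111011 | 1 | 1
  52 | 11011110001110111 | 1 | 0
  53 | 10111100011101110 | 1 | 0
  54 | 01111000111011100 | 0 | 1
  55 | 11110001110111001 | 1 | 0
  56 | 11100011101110010 | 1 | 1
  57 | 11000111011100101 | 1 | 1
  58 | 10001110111001011 | 1 | 1
  59 | 00011101110010111 | 0 | 1
  60 | 00111011100101111 | 0 | 1
  61 | 01110111001011111 | 0 | 1
  62 | 11101110010111111 | 1 | 1
  63 | 11011100101111111 | 1 | 0
  64 | 10111001011111110 | 1 | 0
  65 | 01110010111111100 | 0 | 1
  66 | 11100101111111001 | 1 | 1
  67 | 11001011111110011 | 1 | 1
  68 | 10010111111100111 | 1 | 0
  69 | 00101111111001110 | 0 | 0
  70 | 01011111110011100 | 0 | 1
  71 | 10111111100111001 | 1 | 0
  72 | 01111111001110010 | 0 | 1
  73 | 11111110011100101 | 1 | 0
  74 | 11111100111001010 | 1 | 0
  75 | 11111001110010100 | 1 | 0
  76 | 11110011100101000 | 1 | 0
  77 | 11100111001010000 | 1 | 1
  78 | 11001110010100001 | 1 | 1
  79 | 10011100101000011 | 1 | 0
  80 | 00111001010000110 | 0 | 1
  81 | 01110010100001101 | 0 | 1
  82 | 11100101000011011 | 1 | 1
  83 | 11001010000110111 | 1 | 1
  84 | 10010100001101111 | 1 | 0
  85 | 00101000011011110 | 0 | 0
  86 | 01010000110111100 | 0 | 1
  87 | 10100001101111001 | 1 | 1
  88 | 01000011011110011 | 0 | 0
  89 | 10000110111100110 | 1 | 1
  90 | 00001101111001101 | 0 | 0
  91 | 00011011110011010 | 0 | 1
  92 | 00110111100110101 | 0 | 1
  93 | 01101111001101011 | 0 | 0
  94 | 11011110011010110 | 1 | 0
  95 | 10111100110101100 | 1 | 0
  96 | 01111001101011000 | 0 | 1
  97 | 11110011010110001 | 1 | 0
  98 | 11100110101100010 | 1 | 1
  99 | 11001101011000101 | 1 | 1
 100 | 10011010110001011 | 1 | 0
 101 | 00110101100010110 | 0 | 1
 102 | 01101011000101101 | 0 | 0
 103 | 11010110001011010 | 1 | 0
 104 | 10101100010110100 | 1 | 1
 105 | 01011000101101001 | 0 | 1
 106 | 10110001011010011 | 1 | 0
 107 | 01100010110100110 | 0 | 0
 108 | 11000101101001100 | 1 | 1

1010100010010011111101100000011000100011000110111001110111100011101110010111111100111001010000110111100110101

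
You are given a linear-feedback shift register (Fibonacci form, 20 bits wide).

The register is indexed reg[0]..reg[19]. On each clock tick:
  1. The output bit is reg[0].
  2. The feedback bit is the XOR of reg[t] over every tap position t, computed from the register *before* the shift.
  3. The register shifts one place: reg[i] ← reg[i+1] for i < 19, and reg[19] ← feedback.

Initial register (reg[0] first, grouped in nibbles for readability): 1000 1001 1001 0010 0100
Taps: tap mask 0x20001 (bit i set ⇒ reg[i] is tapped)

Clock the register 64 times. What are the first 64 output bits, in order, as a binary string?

1000100110010010010000001000100000100000000010011011010010010010

tick  register→output (feedback)
  0  10001001100100100100→1 (0)
  1  00010011001001001000→0 (0)
  2  00100110010010010000→0 (0)
  3  01001100100100100000→0 (0)
  4  10011001001001000000→1 (1)
  5  00110010010010000001→0 (0)
  6  01100100100100000010→0 (0)
  7  11001001001000000100→1 (0)
  8  10010010010000001000→1 (1)
  9  00100100100000010001→0 (0)
 10  01001001000000100010→0 (0)
 11  10010010000001000100→1 (0)
 12  00100100000010001000→0 (0)
 13  01001000000100010000→0 (0)
 14  10010000001000100000→1 (1)
 15  00100000010001000001→0 (0)
 16  01000000100010000010→0 (0)
 17  10000001000100000100→1 (0)
 18  00000010001000001000→0 (0)
 19  00000100010000010000→0 (0)
 20  00001000100000100000→0 (0)
 21  00010001000001000000→0 (0)
 22  00100010000010000000→0 (0)
 23  01000100000100000000→0 (0)
 24  10001000001000000000→1 (1)
 25  00010000010000000001→0 (0)
 26  00100000100000000010→0 (0)
 27  01000001000000000100→0 (1)
 28  10000010000000001001→1 (1)
 29  00000100000000010011→0 (0)
 30  00001000000000100110→0 (1)
 31  00010000000001001101→0 (1)
 32  00100000000010011011→0 (0)
 33  01000000000100110110→0 (1)
 34  10000000001001101101→1 (0)
 35  00000000010011011010→0 (0)
 36  00000000100110110100→0 (1)
 37  00000001001101101001→0 (0)
 38  00000010011011010010→0 (0)
 39  00000100110110100100→0 (1)
 40  00001001101101001001→0 (0)
 41  00010011011010010010→0 (0)
 42  00100110110100100100→0 (1)
 43  01001101101001001001→0 (0)
 44  10011011010010010010→1 (1)
 45  00110110100100100101→0 (1)
 46  01101101001001001011→0 (0)
 47  11011010010010010110→1 (0)
 48  10110100100100101100→1 (0)
 49  01101001001001011000→0 (0)
 50  11010010010010110000→1 (1)
 51  10100100100101100001→1 (1)
 52  01001001001011000011→0 (0)
 53  10010010010110000110→1 (0)
 54  00100100101100001100→0 (1)
 55  01001001011000011001→0 (0)
 56  10010010110000110010→1 (1)
 57  00100101100001100101→0 (1)
 58  01001011000011001011→0 (0)
 59  10010110000110010110→1 (0)
 60  00101100001100101100→0 (1)
 61  01011000011001011001→0 (0)
 62  10110000110010110010→1 (1)
 63  01100001100101100101→0 (1)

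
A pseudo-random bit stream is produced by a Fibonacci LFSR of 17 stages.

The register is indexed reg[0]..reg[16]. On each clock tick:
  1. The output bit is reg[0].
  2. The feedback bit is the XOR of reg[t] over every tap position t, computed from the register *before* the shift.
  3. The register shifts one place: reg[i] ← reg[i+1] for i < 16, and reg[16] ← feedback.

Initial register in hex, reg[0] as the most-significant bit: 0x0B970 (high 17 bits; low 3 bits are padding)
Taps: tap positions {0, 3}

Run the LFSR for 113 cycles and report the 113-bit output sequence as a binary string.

step | reg (before) | out | fb
   0 | 00001011100101110 | 0 | 0
   1 | 00010111001011100 | 0 | 1
   2 | 00101110010111001 | 0 | 0
   3 | 01011100101110010 | 0 | 1
   4 | 10111001011100101 | 1 | 0
   5 | 01110010111001010 | 0 | 1
   6 | 11100101110010101 | 1 | 1
   7 | 11001011100101011 | 1 | 1
   8 | 10010111001010111 | 1 | 0
   9 | 00101110010101110 | 0 | 0
  10 | 01011100101011100 | 0 | 1
  11 | 10111001010111001 | 1 | 0
  12 | 01110010101110010 | 0 | 1
  13 | 11100101011100101 | 1 | 1
  14 | 11001010111001011 | 1 | 1
  15 | 10010101110010111 | 1 | 0
  16 | 00101011100101110 | 0 | 0
  17 | 01010111001011100 | 0 | 1
  18 | 10101110010111001 | 1 | 1
  19 | 01011100101110011 | 0 | 1
  20 | 10111001011100111 | 1 | 0
  21 | 01110010111001110 | 0 | 1
  22 | 11100101110011101 | 1 | 1
  23 | 11001011100111011 | 1 | 1
  24 | 10010111001110111 | 1 | 0
  25 | 00101110011101110 | 0 | 0
  26 | 01011100111011100 | 0 | 1
  27 | 10111001110111001 | 1 | 0
  28 | 01110011101110010 | 0 | 1
  29 | 11100111011100101 | 1 | 1
  30 | 11001110111001011 | 1 | 1
  31 | 10011101110010111 | 1 | 0
  32 | 00111011100101110 | 0 | 1
  33 | 01110111001011101 | 0 | 1
  34 | 11101110010111011 | 1 | 1
  35 | 11011100101110111 | 1 | 0
  36 | 10111001011101110 | 1 | 0
  37 | 01110010111011100 | 0 | 1
  38 | 11100101110111001 | 1 | 1
  39 | 11001011101110011 | 1 | 1
  40 | 10010111011100111 | 1 | 0
  41 | 00101110111001110 | 0 | 0
  42 | 01011101110011100 | 0 | 1
  43 | 10111011100111001 | 1 | 0
  44 | 01110111001110010 | 0 | 1
  45 | 11101110011100101 | 1 | 1
  46 | 11011100111001011 | 1 | 0
  47 | 10111001110010110 | 1 | 0
  48 | 01110011100101100 | 0 | 1
  49 | 11100111001011001 | 1 | 1
  50 | 11001110010110011 | 1 | 1
  51 | 10011100101100111 | 1 | 0
  52 | 00111001011001110 | 0 | 1
  53 | 01110010110011101 | 0 | 1
  54 | 11100101100111011 | 1 | 1
  55 | 11001011001110111 | 1 | 1
  56 | 10010110011101111 | 1 | 0
  57 | 00101100111011110 | 0 | 0
  58 | 01011001110111100 | 0 | 1
  59 | 10110011101111001 | 1 | 0
  60 | 01100111011110010 | 0 | 0
  61 | 11001110111100100 | 1 | 1
  62 | 10011101111001001 | 1 | 0
  63 | 00111011110010010 | 0 | 1
  64 | 01110111100100101 | 0 | 1
  65 | 11101111001001011 | 1 | 1
  66 | 11011110010010111 | 1 | 0
  67 | 10111100100101110 | 1 | 0
  68 | 01111001001011100 | 0 | 1
  69 | 11110010010111001 | 1 | 0
  70 | 11100100101110010 | 1 | 1
  71 | 11001001011100101 | 1 | 1
  72 | 10010010111001011 | 1 | 0
  73 | 00100101110010110 | 0 | 0
  74 | 01001011100101100 | 0 | 0
  75 | 10010111001011000 | 1 | 0
  76 | 00101110010110000 | 0 | 0
  77 | 01011100101100000 | 0 | 1
  78 | 10111001011000001 | 1 | 0
  79 | 01110010110000010 | 0 | 1
  80 | 11100101100000101 | 1 | 1
  81 | 11001011000001011 | 1 | 1
  82 | 10010110000010111 | 1 | 0
  83 | 00101100000101110 | 0 | 0
  84 | 01011000001011100 | 0 | 1
  85 | 10110000010111001 | 1 | 0
  86 | 01100000101110010 | 0 | 0
  87 | 11000001011100100 | 1 | 1
  88 | 10000010111001001 | 1 | 1
  89 | 00000101110010011 | 0 | 0
  90 | 00001011100100110 | 0 | 0
  91 | 00010111001001100 | 0 | 1
  92 | 00101110010011001 | 0 | 0
  93 | 01011100100110010 | 0 | 1
  94 | 10111001001100101 | 1 | 0
  95 | 01110010011001010 | 0 | 1
  96 | 11100100110010101 | 1 | 1
  97 | 11001001100101011 | 1 | 1
  98 | 10010011001010111 | 1 | 0
  99 | 00100110010101110 | 0 | 0
 100 | 01001100101011100 | 0 | 0
 101 | 10011001010111000 | 1 | 0
 102 | 00110010101110000 | 0 | 1
 103 | 01100101011100001 | 0 | 0
 104 | 11001010111000010 | 1 | 1
 105 | 10010101110000101 | 1 | 0
 106 | 00101011100001010 | 0 | 0
 107 | 01010111000010100 | 0 | 1
 108 | 10101110000101001 | 1 | 1
 109 | 01011100001010011 | 0 | 1
 110 | 10111000010100111 | 1 | 0
 111 | 01110000101001110 | 0 | 1
 112 | 11100001010011101 | 1 | 1

00001011100101110010101110010111001110111001011101110011100101100111011110010010111001011000001011100100110010101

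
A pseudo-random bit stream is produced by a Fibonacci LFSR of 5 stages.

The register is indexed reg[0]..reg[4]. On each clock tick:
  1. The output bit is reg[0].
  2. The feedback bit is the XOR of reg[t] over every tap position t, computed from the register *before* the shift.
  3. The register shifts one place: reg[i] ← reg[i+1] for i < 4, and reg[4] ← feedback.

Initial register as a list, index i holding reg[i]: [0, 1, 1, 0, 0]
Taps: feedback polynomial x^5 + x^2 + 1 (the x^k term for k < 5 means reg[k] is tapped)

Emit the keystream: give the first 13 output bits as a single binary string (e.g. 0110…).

0110011111000

tick  register→output (feedback)
  0  01100→0 (1)
  1  11001→1 (1)
  2  10011→1 (1)
  3  00111→0 (1)
  4  01111→0 (1)
  5  11111→1 (0)
  6  11110→1 (0)
  7  11100→1 (0)
  8  11000→1 (1)
  9  10001→1 (1)
 10  00011→0 (0)
 11  00110→0 (1)
 12  01101→0 (1)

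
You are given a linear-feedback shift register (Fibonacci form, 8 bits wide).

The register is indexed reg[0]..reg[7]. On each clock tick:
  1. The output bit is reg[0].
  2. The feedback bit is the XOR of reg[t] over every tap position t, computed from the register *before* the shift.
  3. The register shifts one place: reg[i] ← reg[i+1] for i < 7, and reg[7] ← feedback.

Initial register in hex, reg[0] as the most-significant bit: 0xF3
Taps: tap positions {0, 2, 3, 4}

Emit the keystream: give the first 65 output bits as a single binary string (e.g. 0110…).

tick  register→output (feedback)
  0  11110011→1 (1)
  1  11100111→1 (0)
  2  11001110→1 (0)
  3  10011100→1 (1)
  4  00111001→0 (1)
  5  01110011→0 (0)
  6  11100110→1 (0)
  7  11001100→1 (0)
  8  10011000→1 (1)
  9  00110001→0 (0)
 10  01100010→0 (1)
 11  11000101→1 (1)
 12  10001011→1 (0)
 13  00010110→0 (1)
 14  00101101→0 (0)
 15  01011010→0 (0)
 16  10110100→1 (1)
 17  01101001→0 (0)
 18  11010010→1 (0)
 19  10100100→1 (0)
 20  01001000→0 (1)
 21  10010001→1 (0)
 22  00100010→0 (1)
 23  01000101→0 (0)
 24  10001010→1 (0)
 25  00010100→0 (1)
 26  00101001→0 (0)
 27  01010010→0 (1)
 28  10100101→1 (0)
 29  01001010→0 (1)
 30  10010101→1 (0)
 31  00101010→0 (0)
 32  01010100→0 (1)
 33  10101001→1 (1)
 34  01010011→0 (1)
 35  10100111→1 (0)
 36  01001110→0 (1)
 37  10011101→1 (1)
 38  00111011→0 (1)
 39  01110111→0 (0)
 40  11101110→1 (1)
 41  11011101→1 (1)
 42  10111011→1 (0)
 43  01110110→0 (0)
 44  11101100→1 (1)
 45  11011001→1 (1)
 46  10110011→1 (1)
 47  01100111→0 (1)
 48  11001111→1 (0)
 49  10011110→1 (1)
 50  00111101→0 (1)
 51  01111011→0 (1)
 52  11110111→1 (1)
 53  11101111→1 (1)
 54  11011111→1 (1)
 55  10111111→1 (0)
 56  01111110→0 (1)
 57  11111101→1 (0)
 58  11111010→1 (0)
 59  11110100→1 (1)
 60  11101001→1 (1)
 61  11010011→1 (0)
 62  10100110→1 (0)
 63  01001100→0 (1)
 64  10011001→1 (1)

11110011100110001011010010001010010101001110111011001111011111101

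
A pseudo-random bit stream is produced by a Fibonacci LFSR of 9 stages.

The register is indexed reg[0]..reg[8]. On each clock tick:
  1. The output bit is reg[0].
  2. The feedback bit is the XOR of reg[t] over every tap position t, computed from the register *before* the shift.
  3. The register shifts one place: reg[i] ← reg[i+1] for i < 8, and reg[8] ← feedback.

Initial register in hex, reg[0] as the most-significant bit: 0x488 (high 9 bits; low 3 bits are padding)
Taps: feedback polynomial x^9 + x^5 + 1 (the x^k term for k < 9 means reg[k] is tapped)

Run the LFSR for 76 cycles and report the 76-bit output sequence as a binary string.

k : reg_k → out_k, fb_k
0: 010010001 → 0, fb=0
1: 100100010 → 1, fb=1
2: 001000101 → 0, fb=0
3: 010001010 → 0, fb=1
4: 100010101 → 1, fb=1
5: 000101011 → 0, fb=1
6: 001010111 → 0, fb=0
7: 010101110 → 0, fb=1
8: 101011101 → 1, fb=0
9: 010111010 → 0, fb=1
10: 101110101 → 1, fb=1
11: 011101011 → 0, fb=1
12: 111010111 → 1, fb=1
13: 110101111 → 1, fb=0
14: 101011110 → 1, fb=0
15: 010111100 → 0, fb=1
16: 101111001 → 1, fb=0
17: 011110010 → 0, fb=0
18: 111100100 → 1, fb=1
19: 111001001 → 1, fb=0
20: 110010010 → 1, fb=1
21: 100100101 → 1, fb=1
22: 001001011 → 0, fb=1
23: 010010111 → 0, fb=0
24: 100101110 → 1, fb=0
25: 001011100 → 0, fb=1
26: 010111001 → 0, fb=1
27: 101110011 → 1, fb=1
28: 011100111 → 0, fb=0
29: 111001110 → 1, fb=0
30: 110011100 → 1, fb=0
31: 100111000 → 1, fb=0
32: 001110000 → 0, fb=0
33: 011100000 → 0, fb=0
34: 111000000 → 1, fb=1
35: 110000001 → 1, fb=1
36: 100000011 → 1, fb=1
37: 000000111 → 0, fb=0
38: 000001110 → 0, fb=1
39: 000011101 → 0, fb=1
40: 000111011 → 0, fb=1
41: 001110111 → 0, fb=0
42: 011101110 → 0, fb=1
43: 111011101 → 1, fb=0
44: 110111010 → 1, fb=0
45: 101110100 → 1, fb=1
46: 011101001 → 0, fb=1
47: 111010011 → 1, fb=1
48: 110100111 → 1, fb=1
49: 101001111 → 1, fb=0
50: 010011110 → 0, fb=1
51: 100111101 → 1, fb=0
52: 001111010 → 0, fb=1
53: 011110101 → 0, fb=0
54: 111101010 → 1, fb=0
55: 111010100 → 1, fb=1
56: 110101001 → 1, fb=0
57: 101010010 → 1, fb=1
58: 010100101 → 0, fb=0
59: 101001010 → 1, fb=0
60: 010010100 → 0, fb=0
61: 100101000 → 1, fb=0
62: 001010000 → 0, fb=0
63: 010100000 → 0, fb=0
64: 101000000 → 1, fb=1
65: 010000001 → 0, fb=0
66: 100000010 → 1, fb=1
67: 000000101 → 0, fb=0
68: 000001010 → 0, fb=1
69: 000010101 → 0, fb=0
70: 000101010 → 0, fb=1
71: 001010101 → 0, fb=0
72: 010101010 → 0, fb=1
73: 101010101 → 1, fb=1
74: 010101011 → 0, fb=1
75: 101010111 → 1, fb=1

0100100010101110101111001001011100111000000111011101001111010100101000000101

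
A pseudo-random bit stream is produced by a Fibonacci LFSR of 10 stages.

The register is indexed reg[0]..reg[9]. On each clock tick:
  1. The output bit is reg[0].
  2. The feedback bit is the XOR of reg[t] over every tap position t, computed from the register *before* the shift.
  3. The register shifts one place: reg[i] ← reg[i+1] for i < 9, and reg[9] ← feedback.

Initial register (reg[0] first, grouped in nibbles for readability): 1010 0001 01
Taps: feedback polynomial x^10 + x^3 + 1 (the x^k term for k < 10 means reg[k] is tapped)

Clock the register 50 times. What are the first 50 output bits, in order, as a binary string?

10100001011010101000111110111100100101100000100110

step | reg (before) | out | fb
   0 | 1010000101 | 1 | 1
   1 | 0100001011 | 0 | 0
   2 | 1000010110 | 1 | 1
   3 | 0000101101 | 0 | 0
   4 | 0001011010 | 0 | 1
   5 | 0010110101 | 0 | 0
   6 | 0101101010 | 0 | 1
   7 | 1011010101 | 1 | 0
   8 | 0110101010 | 0 | 0
   9 | 1101010100 | 1 | 0
  10 | 1010101000 | 1 | 1
  11 | 0101010001 | 0 | 1
  12 | 1010100011 | 1 | 1
  13 | 0101000111 | 0 | 1
  14 | 1010001111 | 1 | 1
  15 | 0100011111 | 0 | 0
  16 | 1000111110 | 1 | 1
  17 | 0001111101 | 0 | 1
  18 | 0011111011 | 0 | 1
  19 | 0111110111 | 0 | 1
  20 | 1111101111 | 1 | 0
  21 | 1111011110 | 1 | 0
  22 | 1110111100 | 1 | 1
  23 | 1101111001 | 1 | 0
  24 | 1011110010 | 1 | 0
  25 | 0111100100 | 0 | 1
  26 | 1111001001 | 1 | 0
  27 | 1110010010 | 1 | 1
  28 | 1100100101 | 1 | 1
  29 | 1001001011 | 1 | 0
  30 | 0010010110 | 0 | 0
  31 | 0100101100 | 0 | 0
  32 | 1001011000 | 1 | 0
  33 | 0010110000 | 0 | 0
  34 | 0101100000 | 0 | 1
  35 | 1011000001 | 1 | 0
  36 | 0110000010 | 0 | 0
  37 | 1100000100 | 1 | 1
  38 | 1000001001 | 1 | 1
  39 | 0000010011 | 0 | 0
  40 | 0000100110 | 0 | 0
  41 | 0001001100 | 0 | 1
  42 | 0010011001 | 0 | 0
  43 | 0100110010 | 0 | 0
  44 | 1001100100 | 1 | 0
  45 | 0011001000 | 0 | 1
  46 | 0110010001 | 0 | 0
  47 | 1100100010 | 1 | 1
  48 | 1001000101 | 1 | 0
  49 | 0010001010 | 0 | 0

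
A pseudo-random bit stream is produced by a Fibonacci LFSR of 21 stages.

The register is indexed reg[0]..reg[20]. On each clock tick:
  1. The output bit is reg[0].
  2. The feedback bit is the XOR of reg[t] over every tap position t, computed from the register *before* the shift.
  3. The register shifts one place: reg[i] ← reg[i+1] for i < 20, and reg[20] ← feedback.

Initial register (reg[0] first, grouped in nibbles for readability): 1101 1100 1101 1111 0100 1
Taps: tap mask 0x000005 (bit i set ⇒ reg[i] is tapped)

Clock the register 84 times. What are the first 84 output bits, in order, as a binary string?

110111001101111101001101011111010001001111000100010010101110011010101011000010111110

k : reg_k → out_k, fb_k
0: 110111001101111101001 → 1, fb=1
1: 101110011011111010011 → 1, fb=0
2: 011100110111110100110 → 0, fb=1
3: 111001101111101001101 → 1, fb=0
4: 110011011111010011010 → 1, fb=1
5: 100110111110100110101 → 1, fb=1
6: 001101111101001101011 → 0, fb=1
7: 011011111010011010111 → 0, fb=1
8: 110111110100110101111 → 1, fb=1
9: 101111101001101011111 → 1, fb=0
10: 011111010011010111110 → 0, fb=1
11: 111110100110101111101 → 1, fb=0
12: 111101001101011111010 → 1, fb=0
13: 111010011010111110100 → 1, fb=0
14: 110100110101111101000 → 1, fb=1
15: 101001101011111010001 → 1, fb=0
16: 010011010111110100010 → 0, fb=0
17: 100110101111101000100 → 1, fb=1
18: 001101011111010001001 → 0, fb=1
19: 011010111110100010011 → 0, fb=1
20: 110101111101000100111 → 1, fb=1
21: 101011111010001001111 → 1, fb=0
22: 010111110100010011110 → 0, fb=0
23: 101111101000100111100 → 1, fb=0
24: 011111010001001111000 → 0, fb=1
25: 111110100010011110001 → 1, fb=0
26: 111101000100111100010 → 1, fb=0
27: 111010001001111000100 → 1, fb=0
28: 110100010011110001000 → 1, fb=1
29: 101000100111100010001 → 1, fb=0
30: 010001001111000100010 → 0, fb=0
31: 100010011110001000100 → 1, fb=1
32: 000100111100010001001 → 0, fb=0
33: 001001111000100010010 → 0, fb=1
34: 010011110001000100101 → 0, fb=0
35: 100111100010001001010 → 1, fb=1
36: 001111000100010010101 → 0, fb=1
37: 011110001000100101011 → 0, fb=1
38: 111100010001001010111 → 1, fb=0
39: 111000100010010101110 → 1, fb=0
40: 110001000100101011100 → 1, fb=1
41: 100010001001010111001 → 1, fb=1
42: 000100010010101110011 → 0, fb=0
43: 001000100101011100110 → 0, fb=1
44: 010001001010111001101 → 0, fb=0
45: 100010010101110011010 → 1, fb=1
46: 000100101011100110101 → 0, fb=0
47: 001001010111001101010 → 0, fb=1
48: 010010101110011010101 → 0, fb=0
49: 100101011100110101010 → 1, fb=1
50: 001010111001101010101 → 0, fb=1
51: 010101110011010101011 → 0, fb=0
52: 101011100110101010110 → 1, fb=0
53: 010111001101010101100 → 0, fb=0
54: 101110011010101011000 → 1, fb=0
55: 011100110101010110000 → 0, fb=1
56: 111001101010101100001 → 1, fb=0
57: 110011010101011000010 → 1, fb=1
58: 100110101010110000101 → 1, fb=1
59: 001101010101100001011 → 0, fb=1
60: 011010101011000010111 → 0, fb=1
61: 110101010110000101111 → 1, fb=1
62: 101010101100001011111 → 1, fb=0
63: 010101011000010111110 → 0, fb=0
64: 101010110000101111100 → 1, fb=0
65: 010101100001011111000 → 0, fb=0
66: 101011000010111110000 → 1, fb=0
67: 010110000101111100000 → 0, fb=0
68: 101100001011111000000 → 1, fb=0
69: 011000010111110000000 → 0, fb=1
70: 110000101111100000001 → 1, fb=1
71: 100001011111000000011 → 1, fb=1
72: 000010111110000000111 → 0, fb=0
73: 000101111100000001110 → 0, fb=0
74: 001011111000000011100 → 0, fb=1
75: 010111110000000111001 → 0, fb=0
76: 101111100000001110010 → 1, fb=0
77: 011111000000011100100 → 0, fb=1
78: 111110000000111001001 → 1, fb=0
79: 111100000001110010010 → 1, fb=0
80: 111000000011100100100 → 1, fb=0
81: 110000000111001001000 → 1, fb=1
82: 100000001110010010001 → 1, fb=1
83: 000000011100100100011 → 0, fb=0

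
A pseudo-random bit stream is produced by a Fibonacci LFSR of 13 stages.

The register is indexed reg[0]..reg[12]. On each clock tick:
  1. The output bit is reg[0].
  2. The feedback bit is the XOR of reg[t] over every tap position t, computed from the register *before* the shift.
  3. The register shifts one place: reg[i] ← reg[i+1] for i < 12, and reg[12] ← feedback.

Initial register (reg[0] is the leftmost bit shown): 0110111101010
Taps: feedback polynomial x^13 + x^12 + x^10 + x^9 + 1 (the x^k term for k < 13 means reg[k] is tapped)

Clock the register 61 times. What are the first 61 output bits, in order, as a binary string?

0110111101010111010001000101100011011000011101011100010110000

tick  register→output (feedback)
  0  0110111101010→0 (1)
  1  1101111010101→1 (1)
  2  1011110101011→1 (1)
  3  0111101010111→0 (0)
  4  1111010101110→1 (1)
  5  1110101011101→1 (0)
  6  1101010111010→1 (0)
  7  1010101110100→1 (0)
  8  0101011101000→0 (1)
  9  1010111010001→1 (0)
 10  0101110100010→0 (0)
 11  1011101000100→1 (0)
 12  0111010001000→0 (1)
 13  1110100010001→1 (0)
 14  1101000100010→1 (1)
 15  1010001000101→1 (1)
 16  0100010001011→0 (0)
 17  1000100010110→1 (0)
 18  0001000101100→0 (0)
 19  0010001011000→0 (1)
 20  0100010110001→0 (1)
 21  1000101100011→1 (0)
 22  0001011000110→0 (1)
 23  0010110001101→0 (1)
 24  0101100011011→0 (0)
 25  1011000110110→1 (0)
 26  0110001101100→0 (0)
 27  1100011011000→1 (0)
 28  1000110110000→1 (1)
 29  0001101100001→0 (1)
 30  0011011000011→0 (1)
 31  0110110000111→0 (0)
 32  1101100001110→1 (1)
 33  1011000011101→1 (0)
 34  0110000111010→0 (1)
 35  1100001110101→1 (1)
 36  1000011101011→1 (1)
 37  0000111010111→0 (0)
 38  0001110101110→0 (0)
 39  0011101011100→0 (0)
 40  0111010111000→0 (1)
 41  1110101110001→1 (0)
 42  1101011100010→1 (1)
 43  1010111000101→1 (1)
 44  0101110001011→0 (0)
 45  1011100010110→1 (0)
 46  0111000101100→0 (0)
 47  1110001011000→1 (0)
 48  1100010110000→1 (1)
 49  1000101100001→1 (0)
 50  0001011000010→0 (0)
 51  0010110000100→0 (1)
 52  0101100001001→0 (0)
 53  1011000010010→1 (1)
 54  0110000100101→0 (0)
 55  1100001001010→1 (0)
 56  1000010010100→1 (0)
 57  0000100101000→0 (1)
 58  0001001010001→0 (1)
 59  0010010100011→0 (1)
 60  0100101000111→0 (0)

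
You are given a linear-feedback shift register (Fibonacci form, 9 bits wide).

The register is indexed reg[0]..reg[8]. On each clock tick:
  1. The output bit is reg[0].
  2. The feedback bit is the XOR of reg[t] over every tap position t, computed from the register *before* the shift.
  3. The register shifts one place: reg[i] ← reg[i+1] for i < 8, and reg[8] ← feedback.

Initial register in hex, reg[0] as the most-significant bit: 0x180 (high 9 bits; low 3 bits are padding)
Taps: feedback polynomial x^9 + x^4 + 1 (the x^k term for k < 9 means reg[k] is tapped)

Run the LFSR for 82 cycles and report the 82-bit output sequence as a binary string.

0001100001001110010101011000011011110100110111001000101000010101101001111110110010

step | reg (before) | out | fb
   0 | 000110000 | 0 | 1
   1 | 001100001 | 0 | 0
   2 | 011000010 | 0 | 0
   3 | 110000100 | 1 | 1
   4 | 100001001 | 1 | 1
   5 | 000010011 | 0 | 1
   6 | 000100111 | 0 | 0
   7 | 001001110 | 0 | 0
   8 | 010011100 | 0 | 1
   9 | 100111001 | 1 | 0
  10 | 001110010 | 0 | 1
  11 | 011100101 | 0 | 0
  12 | 111001010 | 1 | 1
  13 | 110010101 | 1 | 0
  14 | 100101010 | 1 | 1
  15 | 001010101 | 0 | 1
  16 | 010101011 | 0 | 0
  17 | 101010110 | 1 | 0
  18 | 010101100 | 0 | 0
  19 | 101011000 | 1 | 0
  20 | 010110000 | 0 | 1
  21 | 101100001 | 1 | 1
  22 | 011000011 | 0 | 0
  23 | 110000110 | 1 | 1
  24 | 100001101 | 1 | 1
  25 | 000011011 | 0 | 1
  26 | 000110111 | 0 | 1
  27 | 001101111 | 0 | 0
  28 | 011011110 | 0 | 1
  29 | 110111101 | 1 | 0
  30 | 101111010 | 1 | 0
  31 | 011110100 | 0 | 1
  32 | 111101001 | 1 | 1
  33 | 111010011 | 1 | 0
  34 | 110100110 | 1 | 1
  35 | 101001101 | 1 | 1
  36 | 010011011 | 0 | 1
  37 | 100110111 | 1 | 0
  38 | 001101110 | 0 | 0
  39 | 011011100 | 0 | 1
  40 | 110111001 | 1 | 0
  41 | 101110010 | 1 | 0
  42 | 011100100 | 0 | 0
  43 | 111001000 | 1 | 1
  44 | 110010001 | 1 | 0
  45 | 100100010 | 1 | 1
  46 | 001000101 | 0 | 0
  47 | 010001010 | 0 | 0
  48 | 100010100 | 1 | 0
  49 | 000101000 | 0 | 0
  50 | 001010000 | 0 | 1
  51 | 010100001 | 0 | 0
  52 | 101000010 | 1 | 1
  53 | 010000101 | 0 | 0
  54 | 100001010 | 1 | 1
  55 | 000010101 | 0 | 1
  56 | 000101011 | 0 | 0
  57 | 001010110 | 0 | 1
  58 | 010101101 | 0 | 0
  59 | 101011010 | 1 | 0
  60 | 010110100 | 0 | 1
  61 | 101101001 | 1 | 1
  62 | 011010011 | 0 | 1
  63 | 110100111 | 1 | 1
  64 | 101001111 | 1 | 1
  65 | 010011111 | 0 | 1
  66 | 100111111 | 1 | 0
  67 | 001111110 | 0 | 1
  68 | 011111101 | 0 | 1
  69 | 111111011 | 1 | 0
  70 | 111110110 | 1 | 0
  71 | 111101100 | 1 | 1
  72 | 111011001 | 1 | 0
  73 | 110110010 | 1 | 0
  74 | 101100100 | 1 | 1
  75 | 011001001 | 0 | 0
  76 | 110010010 | 1 | 0
  77 | 100100100 | 1 | 1
  78 | 001001001 | 0 | 0
  79 | 010010010 | 0 | 1
  80 | 100100101 | 1 | 1
  81 | 001001011 | 0 | 0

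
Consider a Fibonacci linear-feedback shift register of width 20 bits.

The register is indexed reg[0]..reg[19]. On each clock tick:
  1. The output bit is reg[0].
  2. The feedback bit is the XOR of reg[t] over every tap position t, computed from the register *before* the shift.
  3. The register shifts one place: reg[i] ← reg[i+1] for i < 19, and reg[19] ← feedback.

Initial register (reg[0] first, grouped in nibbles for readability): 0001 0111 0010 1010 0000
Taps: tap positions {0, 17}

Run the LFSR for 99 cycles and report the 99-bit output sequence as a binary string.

000101110010101000000001010110011001001001011110010100110100110001101000001100101001010000000011010

step | reg (before) | out | fb
   0 | 00010111001010100000 | 0 | 0
   1 | 00101110010101000000 | 0 | 0
   2 | 01011100101010000000 | 0 | 0
   3 | 10111001010100000000 | 1 | 1
   4 | 01110010101000000001 | 0 | 0
   5 | 11100101010000000010 | 1 | 1
   6 | 11001010100000000101 | 1 | 0
   7 | 10010101000000001010 | 1 | 1
   8 | 00101010000000010101 | 0 | 1
   9 | 01010100000000101011 | 0 | 0
  10 | 10101000000001010110 | 1 | 0
  11 | 01010000000010101100 | 0 | 1
  12 | 10100000000101011001 | 1 | 1
  13 | 01000000001010110011 | 0 | 0
  14 | 10000000010101100110 | 1 | 0
  15 | 00000000101011001100 | 0 | 1
  16 | 00000001010110011001 | 0 | 0
  17 | 00000010101100110010 | 0 | 0
  18 | 00000101011001100100 | 0 | 1
  19 | 00001010110011001001 | 0 | 0
  20 | 00010101100110010010 | 0 | 0
  21 | 00101011001100100100 | 0 | 1
  22 | 01010110011001001001 | 0 | 0
  23 | 10101100110010010010 | 1 | 1
  24 | 01011001100100100101 | 0 | 1
  25 | 10110011001001001011 | 1 | 1
  26 | 01100110010010010111 | 0 | 1
  27 | 11001100100100101111 | 1 | 0
  28 | 10011001001001011110 | 1 | 0
  29 | 00110010010010111100 | 0 | 1
  30 | 01100100100101111001 | 0 | 0
  31 | 11001001001011110010 | 1 | 1
  32 | 10010010010111100101 | 1 | 0
  33 | 00100100101111001010 | 0 | 0
  34 | 01001001011110010100 | 0 | 1
  35 | 10010010111100101001 | 1 | 1
  36 | 00100101111001010011 | 0 | 0
  37 | 01001011110010100110 | 0 | 1
  38 | 10010111100101001101 | 1 | 0
  39 | 00101111001010011010 | 0 | 0
  40 | 01011110010100110100 | 0 | 1
  41 | 10111100101001101001 | 1 | 1
  42 | 01111001010011010011 | 0 | 0
  43 | 11110010100110100110 | 1 | 0
  44 | 11100101001101001100 | 1 | 0
  45 | 11001010011010011000 | 1 | 1
  46 | 10010100110100110001 | 1 | 1
  47 | 00101001101001100011 | 0 | 0
  48 | 01010011010011000110 | 0 | 1
  49 | 10100110100110001101 | 1 | 0
  50 | 01001101001100011010 | 0 | 0
  51 | 10011010011000110100 | 1 | 0
  52 | 00110100110001101000 | 0 | 0
  53 | 01101001100011010000 | 0 | 0
  54 | 11010011000110100000 | 1 | 1
  55 | 10100110001101000001 | 1 | 1
  56 | 01001100011010000011 | 0 | 0
  57 | 10011000110100000110 | 1 | 0
  58 | 00110001101000001100 | 0 | 1
  59 | 01100011010000011001 | 0 | 0
  60 | 11000110100000110010 | 1 | 1
  61 | 10001101000001100101 | 1 | 0
  62 | 00011010000011001010 | 0 | 0
  63 | 00110100000110010100 | 0 | 1
  64 | 01101000001100101001 | 0 | 0
  65 | 11010000011001010010 | 1 | 1
  66 | 10100000110010100101 | 1 | 0
  67 | 01000001100101001010 | 0 | 0
  68 | 10000011001010010100 | 1 | 0
  69 | 00000110010100101000 | 0 | 0
  70 | 00001100101001010000 | 0 | 0
  71 | 00011001010010100000 | 0 | 0
  72 | 00110010100101000000 | 0 | 0
  73 | 01100101001010000000 | 0 | 0
  74 | 11001010010100000000 | 1 | 1
  75 | 10010100101000000001 | 1 | 1
  76 | 00101001010000000011 | 0 | 0
  77 | 01010010100000000110 | 0 | 1
  78 | 10100101000000001101 | 1 | 0
  79 | 01001010000000011010 | 0 | 0
  80 | 10010100000000110100 | 1 | 0
  81 | 00101000000001101000 | 0 | 0
  82 | 01010000000011010000 | 0 | 0
  83 | 10100000000110100000 | 1 | 1
  84 | 01000000001101000001 | 0 | 0
  85 | 10000000011010000010 | 1 | 1
  86 | 00000000110100000101 | 0 | 1
  87 | 00000001101000001011 | 0 | 0
  88 | 00000011010000010110 | 0 | 1
  89 | 00000110100000101101 | 0 | 1
  90 | 00001101000001011011 | 0 | 0
  91 | 00011010000010110110 | 0 | 1
  92 | 00110100000101101101 | 0 | 1
  93 | 01101000001011011011 | 0 | 0
  94 | 11010000010110110110 | 1 | 0
  95 | 10100000101101101100 | 1 | 0
  96 | 01000001011011011000 | 0 | 0
  97 | 10000010110110110000 | 1 | 1
  98 | 00000101101101100001 | 0 | 0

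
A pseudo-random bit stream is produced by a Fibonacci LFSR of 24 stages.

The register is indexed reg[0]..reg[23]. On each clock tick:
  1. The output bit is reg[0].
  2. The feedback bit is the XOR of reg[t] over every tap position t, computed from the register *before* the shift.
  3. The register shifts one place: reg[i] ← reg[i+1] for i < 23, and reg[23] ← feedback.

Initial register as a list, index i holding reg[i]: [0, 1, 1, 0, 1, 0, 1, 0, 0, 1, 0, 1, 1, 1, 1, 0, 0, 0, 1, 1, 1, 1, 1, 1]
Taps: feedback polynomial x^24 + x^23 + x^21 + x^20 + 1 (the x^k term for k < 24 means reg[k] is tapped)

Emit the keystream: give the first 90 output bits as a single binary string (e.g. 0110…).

k : reg_k → out_k, fb_k
0: 011010100101111000111111 → 0, fb=1
1: 110101001011110001111111 → 1, fb=0
2: 101010010111100011111110 → 1, fb=1
3: 010100101111000111111101 → 0, fb=1
4: 101001011110001111111011 → 1, fb=1
5: 010010111100011111110111 → 0, fb=0
6: 100101111000111111101110 → 1, fb=1
7: 001011110001111111011101 → 0, fb=1
8: 010111100011111110111011 → 0, fb=0
9: 101111000111111101110110 → 1, fb=0
10: 011110001111111011101100 → 0, fb=0
11: 111100011111110111011000 → 1, fb=0
12: 111000111111101110110000 → 1, fb=1
13: 110001111111011101100001 → 1, fb=0
14: 100011111110111011000010 → 1, fb=1
15: 000111111101110110000101 → 0, fb=0
16: 001111111011101100001010 → 0, fb=1
17: 011111110111011000010101 → 0, fb=0
18: 111111101110110000101010 → 1, fb=0
19: 111111011101100001010100 → 1, fb=0
20: 111110111011000010101000 → 1, fb=0
21: 111101110110000101010000 → 1, fb=1
22: 111011101100001010100001 → 1, fb=0
23: 110111011000010101000010 → 1, fb=1
24: 101110110000101010000101 → 1, fb=1
25: 011101100001010100001011 → 0, fb=0
26: 111011000010101000010110 → 1, fb=0
27: 110110000101010000101100 → 1, fb=1
28: 101100001010100001011001 → 1, fb=1
29: 011000010101000010110011 → 0, fb=1
30: 110000101010000101100111 → 1, fb=1
31: 100001010100001011001111 → 1, fb=0
32: 000010101000010110011110 → 0, fb=0
33: 000101010000101100111100 → 0, fb=0
34: 001010100001011001111000 → 0, fb=1
35: 010101000010110011110001 → 0, fb=1
36: 101010000101100111100011 → 1, fb=0
37: 010100001011001111000110 → 0, fb=1
38: 101000010110011110001101 → 1, fb=0
39: 010000101100111100011010 → 0, fb=1
40: 100001011001111000110101 → 1, fb=1
41: 000010110011110001101011 → 0, fb=0
42: 000101100111100011010110 → 0, fb=1
43: 001011001111000110101101 → 0, fb=1
44: 010110011110001101011011 → 0, fb=0
45: 101100111100011010110110 → 1, fb=0
46: 011001111000110101101100 → 0, fb=0
47: 110011110001101011011000 → 1, fb=0
48: 100111100011010110110000 → 1, fb=1
49: 001111000110101101100001 → 0, fb=1
50: 011110001101011011000011 → 0, fb=1
51: 111100011010110110000111 → 1, fb=1
52: 111000110101101100001111 → 1, fb=0
53: 110001101011011000011110 → 1, fb=1
54: 100011010110110000111101 → 1, fb=0
55: 000110101101100001111010 → 0, fb=1
56: 001101011011000011110101 → 0, fb=0
57: 011010110110000111101010 → 0, fb=1
58: 110101101100001111010101 → 1, fb=1
59: 101011011000011110101011 → 1, fb=1
60: 010110110000111101010111 → 0, fb=0
61: 101101100001111010101110 → 1, fb=1
62: 011011000011110101011101 → 0, fb=1
63: 110110000111101010111011 → 1, fb=1
64: 101100001111010101110111 → 1, fb=1
65: 011000011110101011101111 → 0, fb=1
66: 110000111101010111011111 → 1, fb=0
67: 100001111010101110111110 → 1, fb=1
68: 000011110101011101111101 → 0, fb=1
69: 000111101010111011111011 → 0, fb=0
70: 001111010101110111110110 → 0, fb=1
71: 011110101011101111101101 → 0, fb=1
72: 111101010111011111011011 → 1, fb=1
73: 111010101110111110110111 → 1, fb=1
74: 110101011101111101101111 → 1, fb=0
75: 101010111011111011011110 → 1, fb=1
76: 010101110111110110111101 → 0, fb=1
77: 101011101111101101111011 → 1, fb=1
78: 010111011111011011110111 → 0, fb=0
79: 101110111110110111101110 → 1, fb=1
80: 011101111101101111011101 → 0, fb=1
81: 111011111011011110111011 → 1, fb=1
82: 110111110110111101110111 → 1, fb=1
83: 101111101101111011101111 → 1, fb=0
84: 011111011011110111011110 → 0, fb=0
85: 111110110111101110111100 → 1, fb=1
86: 111101101111011101111001 → 1, fb=1
87: 111011011110111011110011 → 1, fb=0
88: 110110111101110111100110 → 1, fb=0
89: 101101111011101111001100 → 1, fb=1

011010100101111000111111101110110000101010000101100111100011010110110000111101010111011111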